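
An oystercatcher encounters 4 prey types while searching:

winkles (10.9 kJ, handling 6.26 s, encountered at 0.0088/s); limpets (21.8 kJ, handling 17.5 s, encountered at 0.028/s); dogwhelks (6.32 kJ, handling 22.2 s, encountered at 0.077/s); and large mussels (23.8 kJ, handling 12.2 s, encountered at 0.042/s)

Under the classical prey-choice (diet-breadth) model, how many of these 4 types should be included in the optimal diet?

Profitabilities (E/h, kJ/s): large mussels 1.95, winkles 1.74, limpets 1.25, dogwhelks 0.285. Add prey in this order while the next type's profitability exceeds the intake rate on those already taken.
Rate on top 1: 0.6609. winkles: 1.74 > 0.6609 → include.
Rate on top 2: 0.6989. limpets: 1.25 > 0.6989 → include.
Rate on top 3: 0.8291. dogwhelks: 0.285 < 0.8291 → exclude; stop.
Optimal diet: large mussels, winkles, limpets — 3 of 4 types.

3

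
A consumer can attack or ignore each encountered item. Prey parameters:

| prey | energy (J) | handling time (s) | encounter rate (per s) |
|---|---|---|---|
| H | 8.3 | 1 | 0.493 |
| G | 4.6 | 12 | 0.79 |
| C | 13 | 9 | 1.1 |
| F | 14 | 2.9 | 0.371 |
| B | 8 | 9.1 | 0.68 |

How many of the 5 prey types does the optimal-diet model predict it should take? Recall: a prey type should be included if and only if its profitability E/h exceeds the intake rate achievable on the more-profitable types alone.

Profitabilities (E/h, J/s): H 8.3, F 4.83, C 1.44, B 0.879, G 0.383. Add prey in this order while the next type's profitability exceeds the intake rate on those already taken.
Rate on top 1: 2.741. F: 4.83 > 2.741 → include.
Rate on top 2: 3.615. C: 1.44 < 3.615 → exclude; stop.
Optimal diet: H, F — 2 of 5 types.

2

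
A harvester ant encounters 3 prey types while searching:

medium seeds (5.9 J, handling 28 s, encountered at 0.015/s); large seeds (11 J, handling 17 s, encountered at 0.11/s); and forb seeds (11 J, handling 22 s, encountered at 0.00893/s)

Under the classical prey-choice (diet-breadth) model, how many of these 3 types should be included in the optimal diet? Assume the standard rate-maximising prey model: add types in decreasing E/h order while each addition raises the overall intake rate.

2

E/h in descending order: large seeds 0.647, forb seeds 0.5, medium seeds 0.211 J/s. The optimal diet is the largest prefix of this list for which every included type satisfies E_i/h_i > R on the types above it.
Rate on top 1: 0.4216. forb seeds: 0.5 > 0.4216 → include.
Rate on top 2: 0.4266. medium seeds: 0.211 < 0.4266 → exclude; stop.
Optimal diet: large seeds, forb seeds — 2 of 3 types.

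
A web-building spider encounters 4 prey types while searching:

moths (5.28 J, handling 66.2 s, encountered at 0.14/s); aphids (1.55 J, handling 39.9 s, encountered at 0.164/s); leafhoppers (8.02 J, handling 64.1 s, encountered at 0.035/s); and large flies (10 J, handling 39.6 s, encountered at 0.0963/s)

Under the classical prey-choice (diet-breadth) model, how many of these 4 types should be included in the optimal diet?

1

E/h in descending order: large flies 0.253, leafhoppers 0.125, moths 0.0798, aphids 0.0388 J/s. The optimal diet is the largest prefix of this list for which every included type satisfies E_i/h_i > R on the types above it.
Rate on top 1: 0.2001. leafhoppers: 0.125 < 0.2001 → exclude; stop.
Optimal diet: large flies — 1 of 4 types.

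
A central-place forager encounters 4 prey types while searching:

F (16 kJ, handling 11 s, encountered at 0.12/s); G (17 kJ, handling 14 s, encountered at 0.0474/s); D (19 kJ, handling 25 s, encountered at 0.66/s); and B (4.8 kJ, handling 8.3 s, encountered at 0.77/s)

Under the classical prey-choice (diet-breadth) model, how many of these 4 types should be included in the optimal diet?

Rank by E/h (kJ/s): F 1.45, G 1.21, D 0.76, B 0.578. Include each in turn until the next type's E/h falls below the running intake rate.
Rate on top 1: 0.8276. G: 1.21 > 0.8276 → include.
Rate on top 2: 0.9136. D: 0.76 < 0.9136 → exclude; stop.
Optimal diet: F, G — 2 of 4 types.

2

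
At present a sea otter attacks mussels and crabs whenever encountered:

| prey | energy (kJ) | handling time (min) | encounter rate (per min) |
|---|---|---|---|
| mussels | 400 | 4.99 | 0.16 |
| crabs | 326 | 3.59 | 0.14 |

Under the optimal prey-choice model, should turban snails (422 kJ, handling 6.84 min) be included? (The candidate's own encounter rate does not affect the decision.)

Current rate: (0.16×400 + 0.14×326)/(1 + 0.16×4.99 + 0.14×3.59) = 47.65 kJ/min.
Profitability of turban snails: 422/6.84 = 61.7 kJ/min.
61.7 > 47.65, so adding turban snails raises the average — include it.

Yes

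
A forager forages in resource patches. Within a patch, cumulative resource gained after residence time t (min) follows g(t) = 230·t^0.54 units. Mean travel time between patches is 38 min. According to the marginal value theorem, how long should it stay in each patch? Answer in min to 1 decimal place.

Optimal t* satisfies g'(t*) = g(t*)/(T + t*).
g'(t) = 0.54·230·t^-0.46. Setting 0.54·230·t^-0.46 = 230·t^0.54/(38+t) gives 0.54(38+t) = t, so 0.46·t = 0.54×38.
t* = 0.54×38/0.46 = 44.61 min.

44.6 min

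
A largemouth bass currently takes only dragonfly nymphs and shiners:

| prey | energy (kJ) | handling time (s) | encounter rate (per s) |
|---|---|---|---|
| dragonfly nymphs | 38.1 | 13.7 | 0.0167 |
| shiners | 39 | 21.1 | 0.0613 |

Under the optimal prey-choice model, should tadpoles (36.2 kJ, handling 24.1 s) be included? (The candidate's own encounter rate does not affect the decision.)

Yes

On dragonfly nymphs and shiners alone, R = ΣλE/(1+Σλh) = 3.027/2.522 = 1.2 kJ/s.
tadpoles: E/h = 36.2/24.1 = 1.502 kJ/s.
1.502 > 1.2, so adding tadpoles raises the average — include it.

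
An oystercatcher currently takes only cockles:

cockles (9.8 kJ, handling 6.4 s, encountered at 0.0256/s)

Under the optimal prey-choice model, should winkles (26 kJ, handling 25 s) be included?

Yes

Current rate: (0.0256×9.8)/(1 + 0.0256×6.4) = 0.2156 kJ/s.
winkles: E/h = 26/25 = 1.04 kJ/s.
Since 1.04 > R, including winkles increases the long-run rate.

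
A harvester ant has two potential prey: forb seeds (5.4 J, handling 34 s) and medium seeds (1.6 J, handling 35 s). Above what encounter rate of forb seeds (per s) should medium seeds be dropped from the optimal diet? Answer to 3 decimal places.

0.012 per s

At the threshold, the rate on forb seeds alone equals the profitability of medium seeds: λ·5.4/(1 + λ·34) = 1.6/35 = 0.04571.
Rearranging, λ(5.4 − 0.04571×34) = 0.04571, so λ = 0.04571/3.846 = 0.01189 per s.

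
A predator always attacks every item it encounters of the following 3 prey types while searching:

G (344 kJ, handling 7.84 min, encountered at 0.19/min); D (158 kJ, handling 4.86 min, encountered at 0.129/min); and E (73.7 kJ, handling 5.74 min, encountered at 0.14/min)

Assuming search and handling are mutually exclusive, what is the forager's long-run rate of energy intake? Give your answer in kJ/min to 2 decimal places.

R = Σλ_iE_i / (1 + Σλ_ih_i)
Numerator: 0.19×344 + 0.129×158 + 0.14×73.7 = 96.06
Denominator: 1 + 0.19×7.84 + 0.129×4.86 + 0.14×5.74 = 3.92
R = 96.06/3.92 = 24.5 kJ/min

24.50 kJ/min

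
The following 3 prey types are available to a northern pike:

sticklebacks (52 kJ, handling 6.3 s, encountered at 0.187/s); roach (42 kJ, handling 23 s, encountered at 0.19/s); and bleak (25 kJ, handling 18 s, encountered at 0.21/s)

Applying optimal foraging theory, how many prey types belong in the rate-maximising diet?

Profitabilities (E/h, kJ/s): sticklebacks 8.25, roach 1.83, bleak 1.39. Add prey in this order while the next type's profitability exceeds the intake rate on those already taken.
Rate on top 1: 4.464. roach: 1.83 < 4.464 → exclude; stop.
Optimal diet: sticklebacks — 1 of 3 types.

1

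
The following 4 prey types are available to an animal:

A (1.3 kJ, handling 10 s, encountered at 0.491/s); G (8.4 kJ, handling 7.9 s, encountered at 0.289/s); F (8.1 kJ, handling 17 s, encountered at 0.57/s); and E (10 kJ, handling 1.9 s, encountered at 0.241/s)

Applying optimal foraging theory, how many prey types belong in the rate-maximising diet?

Profitabilities (E/h, kJ/s): E 5.26, G 1.06, F 0.476, A 0.13. Add prey in this order while the next type's profitability exceeds the intake rate on those already taken.
Rate on top 1: 1.653. G: 1.06 < 1.653 → exclude; stop.
Optimal diet: E — 1 of 4 types.

1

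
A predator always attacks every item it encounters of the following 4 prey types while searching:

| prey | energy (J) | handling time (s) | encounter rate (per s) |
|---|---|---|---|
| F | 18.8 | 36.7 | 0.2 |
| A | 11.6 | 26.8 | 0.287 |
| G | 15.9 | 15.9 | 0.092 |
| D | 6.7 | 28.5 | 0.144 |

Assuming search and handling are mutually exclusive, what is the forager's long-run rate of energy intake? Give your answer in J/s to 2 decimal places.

Energy encountered per unit search time: 0.2×18.8 + 0.287×11.6 + 0.092×15.9 + 0.144×6.7 = 9.517 J/s.
Handling time per unit search time: 0.2×36.7 + 0.287×26.8 + 0.092×15.9 + 0.144×28.5 = 20.6.
Rate = 9.517/(1 + 20.6) = 0.4406 J/s.

0.44 J/s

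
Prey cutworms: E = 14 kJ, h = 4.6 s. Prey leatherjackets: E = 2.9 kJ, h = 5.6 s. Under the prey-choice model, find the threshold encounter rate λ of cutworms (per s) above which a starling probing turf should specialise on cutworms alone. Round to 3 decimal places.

At the threshold, the rate on cutworms alone equals the profitability of leatherjackets: λ·14/(1 + λ·4.6) = 2.9/5.6 = 0.5179.
Rearranging, λ(14 − 0.5179×4.6) = 0.5179, so λ = 0.5179/11.62 = 0.04457 per s.

0.045 per s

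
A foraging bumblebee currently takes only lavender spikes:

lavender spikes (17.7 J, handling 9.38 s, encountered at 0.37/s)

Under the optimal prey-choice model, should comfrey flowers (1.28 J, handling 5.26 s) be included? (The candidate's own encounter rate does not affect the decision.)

On lavender spikes alone, R = ΣλE/(1+Σλh) = 6.549/4.471 = 1.465 J/s.
comfrey flowers: E/h = 1.28/5.26 = 0.2433 J/s.
Since 0.2433 < R, time spent handling comfrey flowers is better spent searching.

No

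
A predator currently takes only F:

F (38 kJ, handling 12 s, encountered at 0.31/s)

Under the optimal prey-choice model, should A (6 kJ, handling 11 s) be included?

No

Intake rate on the current diet: R = (0.31×38) / (1 + 0.31×12) = 11.78/4.72 = 2.496 kJ/s.
A: E/h = 6/11 = 0.5455 kJ/s.
Since 0.5455 < R, time spent handling A is better spent searching.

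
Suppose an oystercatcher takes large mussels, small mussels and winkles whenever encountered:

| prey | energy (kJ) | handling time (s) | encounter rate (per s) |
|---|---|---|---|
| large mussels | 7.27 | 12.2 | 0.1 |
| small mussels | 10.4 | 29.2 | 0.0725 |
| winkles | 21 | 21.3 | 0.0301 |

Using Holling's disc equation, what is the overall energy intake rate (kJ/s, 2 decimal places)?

R = (0.1×7.27 + 0.0725×10.4 + 0.0301×21) / (1 + 0.1×12.2 + 0.0725×29.2 + 0.0301×21.3) = 2.113/4.978 = 0.4245 kJ/s.

0.42 kJ/s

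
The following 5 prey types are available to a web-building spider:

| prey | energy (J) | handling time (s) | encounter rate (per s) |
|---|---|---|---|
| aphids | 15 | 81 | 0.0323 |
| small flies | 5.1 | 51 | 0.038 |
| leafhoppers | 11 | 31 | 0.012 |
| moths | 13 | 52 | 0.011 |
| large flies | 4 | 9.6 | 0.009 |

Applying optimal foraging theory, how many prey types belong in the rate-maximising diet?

4

Profitabilities (E/h, J/s): large flies 0.417, leafhoppers 0.355, moths 0.25, aphids 0.185, small flies 0.1. Add prey in this order while the next type's profitability exceeds the intake rate on those already taken.
Rate on top 1: 0.03314. leafhoppers: 0.355 > 0.03314 → include.
Rate on top 2: 0.1152. moths: 0.25 > 0.1152 → include.
Rate on top 3: 0.1532. aphids: 0.185 > 0.1532 → include.
Rate on top 4: 0.1712. small flies: 0.1 < 0.1712 → exclude; stop.
Optimal diet: large flies, leafhoppers, moths, aphids — 4 of 5 types.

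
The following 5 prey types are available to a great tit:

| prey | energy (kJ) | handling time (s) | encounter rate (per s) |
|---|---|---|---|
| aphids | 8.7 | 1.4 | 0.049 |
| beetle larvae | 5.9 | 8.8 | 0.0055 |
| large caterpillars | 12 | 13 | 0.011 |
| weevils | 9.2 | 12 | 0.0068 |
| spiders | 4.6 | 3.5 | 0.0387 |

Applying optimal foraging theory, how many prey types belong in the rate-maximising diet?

5

E/h in descending order: aphids 6.21, spiders 1.31, large caterpillars 0.923, weevils 0.767, beetle larvae 0.67 kJ/s. The optimal diet is the largest prefix of this list for which every included type satisfies E_i/h_i > R on the types above it.
Rate on top 1: 0.3989. spiders: 1.31 > 0.3989 → include.
Rate on top 2: 0.5019. large caterpillars: 0.923 > 0.5019 → include.
Rate on top 3: 0.5466. weevils: 0.767 > 0.5466 → include.
Rate on top 4: 0.5592. beetle larvae: 0.67 > 0.5592 → include.
Optimal diet: aphids, spiders, large caterpillars, weevils, beetle larvae — 5 of 5 types.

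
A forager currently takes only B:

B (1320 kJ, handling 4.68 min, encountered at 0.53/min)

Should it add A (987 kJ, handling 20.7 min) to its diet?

Current rate: (0.53×1320)/(1 + 0.53×4.68) = 201 kJ/min.
Profitability of A: 987/20.7 = 47.68 kJ/min.
47.68 < 201, so adding A would lower the average — exclude it.

No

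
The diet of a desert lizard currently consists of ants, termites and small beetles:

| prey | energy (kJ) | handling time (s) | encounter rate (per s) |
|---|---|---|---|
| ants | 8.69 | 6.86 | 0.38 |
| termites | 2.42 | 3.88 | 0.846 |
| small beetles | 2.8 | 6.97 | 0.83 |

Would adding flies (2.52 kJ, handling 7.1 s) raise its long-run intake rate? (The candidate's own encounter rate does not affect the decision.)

Intake rate on the current diet: R = (0.38×8.69 + 0.846×2.42 + 0.83×2.8) / (1 + 0.38×6.86 + 0.846×3.88 + 0.83×6.97) = 7.674/12.67 = 0.6054 kJ/s.
flies: E/h = 2.52/7.1 = 0.3549 kJ/s.
0.3549 < 0.6054, so adding flies would lower the average — exclude it.

No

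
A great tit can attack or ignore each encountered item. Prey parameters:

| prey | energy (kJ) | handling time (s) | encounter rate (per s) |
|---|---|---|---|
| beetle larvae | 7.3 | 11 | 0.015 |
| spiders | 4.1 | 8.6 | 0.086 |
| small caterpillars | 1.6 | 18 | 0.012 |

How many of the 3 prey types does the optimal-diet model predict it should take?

2

Rank by E/h (kJ/s): beetle larvae 0.664, spiders 0.477, small caterpillars 0.0889. Include each in turn until the next type's E/h falls below the running intake rate.
Rate on top 1: 0.09399. spiders: 0.477 > 0.09399 → include.
Rate on top 2: 0.2426. small caterpillars: 0.0889 < 0.2426 → exclude; stop.
Optimal diet: beetle larvae, spiders — 2 of 3 types.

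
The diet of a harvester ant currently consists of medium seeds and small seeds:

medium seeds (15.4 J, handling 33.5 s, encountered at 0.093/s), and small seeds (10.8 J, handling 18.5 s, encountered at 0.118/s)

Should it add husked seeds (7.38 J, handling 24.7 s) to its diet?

Current rate: (0.093×15.4 + 0.118×10.8)/(1 + 0.093×33.5 + 0.118×18.5) = 0.4297 J/s.
husked seeds: E/h = 7.38/24.7 = 0.2988 J/s.
Since 0.2988 < R, time spent handling husked seeds is better spent searching.

No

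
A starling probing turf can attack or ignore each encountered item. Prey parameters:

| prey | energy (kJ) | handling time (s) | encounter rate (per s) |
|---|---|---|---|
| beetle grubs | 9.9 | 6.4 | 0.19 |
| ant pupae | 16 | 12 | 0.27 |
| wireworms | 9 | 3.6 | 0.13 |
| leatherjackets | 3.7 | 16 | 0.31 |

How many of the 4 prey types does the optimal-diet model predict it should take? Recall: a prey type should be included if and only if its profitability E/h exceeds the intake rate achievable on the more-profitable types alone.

3

Rank by E/h (kJ/s): wireworms 2.5, beetle grubs 1.55, ant pupae 1.33, leatherjackets 0.231. Include each in turn until the next type's E/h falls below the running intake rate.
Rate on top 1: 0.797. beetle grubs: 1.55 > 0.797 → include.
Rate on top 2: 1.137. ant pupae: 1.33 > 1.137 → include.
Rate on top 3: 1.244. leatherjackets: 0.231 < 1.244 → exclude; stop.
Optimal diet: wireworms, beetle grubs, ant pupae — 3 of 4 types.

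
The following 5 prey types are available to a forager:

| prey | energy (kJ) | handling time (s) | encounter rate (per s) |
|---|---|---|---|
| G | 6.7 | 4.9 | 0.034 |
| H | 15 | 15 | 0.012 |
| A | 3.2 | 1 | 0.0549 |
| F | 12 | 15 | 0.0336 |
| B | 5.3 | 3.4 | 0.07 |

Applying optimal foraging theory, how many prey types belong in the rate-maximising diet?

Rank by E/h (kJ/s): A 3.2, B 1.56, G 1.37, H 1, F 0.8. Include each in turn until the next type's E/h falls below the running intake rate.
Rate on top 1: 0.1665. B: 1.56 > 0.1665 → include.
Rate on top 2: 0.4228. G: 1.37 > 0.4228 → include.
Rate on top 3: 0.5306. H: 1 > 0.5306 → include.
Rate on top 4: 0.5822. F: 0.8 > 0.5822 → include.
Optimal diet: A, B, G, H, F — 5 of 5 types.

5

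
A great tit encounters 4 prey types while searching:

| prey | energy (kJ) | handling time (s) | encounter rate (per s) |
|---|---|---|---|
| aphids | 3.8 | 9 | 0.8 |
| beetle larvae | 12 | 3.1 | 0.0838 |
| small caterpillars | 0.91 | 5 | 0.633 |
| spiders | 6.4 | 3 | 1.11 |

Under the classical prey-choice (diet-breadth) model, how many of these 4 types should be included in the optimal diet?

2

Profitabilities (E/h, kJ/s): beetle larvae 3.87, spiders 2.13, aphids 0.422, small caterpillars 0.182. Add prey in this order while the next type's profitability exceeds the intake rate on those already taken.
Rate on top 1: 0.7982. spiders: 2.13 > 0.7982 → include.
Rate on top 2: 1.767. aphids: 0.422 < 1.767 → exclude; stop.
Optimal diet: beetle larvae, spiders — 2 of 4 types.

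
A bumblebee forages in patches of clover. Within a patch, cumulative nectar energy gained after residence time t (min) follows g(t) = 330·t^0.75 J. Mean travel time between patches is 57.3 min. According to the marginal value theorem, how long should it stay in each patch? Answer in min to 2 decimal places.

171.90 min

Maximise g(t)/(T+t): set derivative to zero → g'(t)(T+t) = g(t).
g'(t) = 0.75·330·t^-0.25. Setting 0.75·330·t^-0.25 = 330·t^0.75/(57.3+t) gives 0.75(57.3+t) = t, so 0.25·t = 0.75×57.3.
t* = 0.75×57.3/0.25 = 171.9 min.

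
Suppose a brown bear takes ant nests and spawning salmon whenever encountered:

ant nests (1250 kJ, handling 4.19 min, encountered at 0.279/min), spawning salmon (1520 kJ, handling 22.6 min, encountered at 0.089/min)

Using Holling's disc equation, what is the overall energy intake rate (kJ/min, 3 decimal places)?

R = Σλ_iE_i / (1 + Σλ_ih_i)
Numerator: 0.279×1250 + 0.089×1520 = 484
Denominator: 1 + 0.279×4.19 + 0.089×22.6 = 4.18
R = 484/4.18 = 115.8 kJ/min

115.785 kJ/min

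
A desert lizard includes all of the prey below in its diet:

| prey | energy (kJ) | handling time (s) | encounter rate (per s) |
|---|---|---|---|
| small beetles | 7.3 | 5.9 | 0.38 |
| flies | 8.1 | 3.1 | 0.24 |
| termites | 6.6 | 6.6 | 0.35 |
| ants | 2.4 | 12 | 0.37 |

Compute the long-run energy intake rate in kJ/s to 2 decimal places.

0.74 kJ/s

Energy encountered per unit search time: 0.38×7.3 + 0.24×8.1 + 0.35×6.6 + 0.37×2.4 = 7.916 kJ/s.
Handling time per unit search time: 0.38×5.9 + 0.24×3.1 + 0.35×6.6 + 0.37×12 = 9.736.
Rate = 7.916/(1 + 9.736) = 0.7373 kJ/s.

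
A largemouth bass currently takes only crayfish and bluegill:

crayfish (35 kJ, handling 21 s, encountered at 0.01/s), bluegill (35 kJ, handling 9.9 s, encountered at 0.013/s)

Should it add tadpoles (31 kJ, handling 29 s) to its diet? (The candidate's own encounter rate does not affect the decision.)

Yes

On crayfish and bluegill alone, R = ΣλE/(1+Σλh) = 0.805/1.339 = 0.6013 kJ/s.
tadpoles: E/h = 31/29 = 1.069 kJ/s.
Since 1.069 > R, including tadpoles increases the long-run rate.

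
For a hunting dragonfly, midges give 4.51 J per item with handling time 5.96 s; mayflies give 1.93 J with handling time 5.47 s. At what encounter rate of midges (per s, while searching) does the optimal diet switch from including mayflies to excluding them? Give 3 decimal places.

0.147 per s

At the threshold, the rate on midges alone equals the profitability of mayflies: λ·4.51/(1 + λ·5.96) = 1.93/5.47 = 0.3528.
Rearranging, λ(4.51 − 0.3528×5.96) = 0.3528, so λ = 0.3528/2.407 = 0.1466 per s.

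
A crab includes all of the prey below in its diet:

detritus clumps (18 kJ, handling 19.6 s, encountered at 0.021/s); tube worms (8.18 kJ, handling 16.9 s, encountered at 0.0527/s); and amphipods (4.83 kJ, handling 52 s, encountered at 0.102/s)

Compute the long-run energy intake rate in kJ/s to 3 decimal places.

R = (0.021×18 + 0.0527×8.18 + 0.102×4.83) / (1 + 0.021×19.6 + 0.0527×16.9 + 0.102×52) = 1.302/7.606 = 0.1711 kJ/s.

0.171 kJ/s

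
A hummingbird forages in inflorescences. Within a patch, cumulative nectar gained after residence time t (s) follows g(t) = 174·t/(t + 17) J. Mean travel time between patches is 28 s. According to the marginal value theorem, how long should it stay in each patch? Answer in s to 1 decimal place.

Maximise g(t)/(T+t): set derivative to zero → g'(t)(T+t) = g(t).
g'(t) = 174·17/(t + 17)². Setting 174·17/(t+17)² = 174t/[(t+17)(28+t)] gives 17(28+t) = t(t+17), so t² = 17×28 = 476.
t* = √476 = 21.82 s.

21.8 s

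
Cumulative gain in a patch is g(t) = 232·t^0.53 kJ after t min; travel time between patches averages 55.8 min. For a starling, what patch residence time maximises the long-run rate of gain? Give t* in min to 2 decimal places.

62.92 min

Optimal t* satisfies g'(t*) = g(t*)/(T + t*).
g'(t) = 0.53·232·t^-0.47. Setting 0.53·232·t^-0.47 = 232·t^0.53/(55.8+t) gives 0.53(55.8+t) = t, so 0.47·t = 0.53×55.8.
t* = 0.53×55.8/0.47 = 62.92 min.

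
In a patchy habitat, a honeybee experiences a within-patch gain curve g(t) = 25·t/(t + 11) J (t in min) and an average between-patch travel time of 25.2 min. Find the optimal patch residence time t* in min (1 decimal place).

By the marginal value theorem, leave when the instantaneous gain rate g'(t) equals the habitat-wide average g(t)/(T + t).
g'(t) = 25·11/(t + 11)². Setting 25·11/(t+11)² = 25t/[(t+11)(25.2+t)] gives 11(25.2+t) = t(t+11), so t² = 11×25.2 = 277.2.
t* = √277.2 = 16.65 min.

16.6 min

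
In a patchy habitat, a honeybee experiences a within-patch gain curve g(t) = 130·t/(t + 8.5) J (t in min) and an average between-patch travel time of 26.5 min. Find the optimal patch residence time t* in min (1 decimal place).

15.0 min

Optimal t* satisfies g'(t*) = g(t*)/(T + t*).
g'(t) = 130·8.5/(t + 8.5)². Setting 130·8.5/(t+8.5)² = 130t/[(t+8.5)(26.5+t)] gives 8.5(26.5+t) = t(t+8.5), so t² = 8.5×26.5 = 225.2.
t* = √225.2 = 15.01 min.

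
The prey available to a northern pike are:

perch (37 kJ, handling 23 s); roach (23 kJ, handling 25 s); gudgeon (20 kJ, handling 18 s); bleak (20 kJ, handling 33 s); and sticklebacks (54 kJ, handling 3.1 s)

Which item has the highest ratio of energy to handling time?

sticklebacks

Profitability E/h (kJ/s): perch = 37/23 = 1.61, roach = 23/25 = 0.92, gudgeon = 20/18 = 1.11, bleak = 20/33 = 0.606, sticklebacks = 54/3.1 = 17.4.
Ranked: sticklebacks > perch > gudgeon > roach > bleak.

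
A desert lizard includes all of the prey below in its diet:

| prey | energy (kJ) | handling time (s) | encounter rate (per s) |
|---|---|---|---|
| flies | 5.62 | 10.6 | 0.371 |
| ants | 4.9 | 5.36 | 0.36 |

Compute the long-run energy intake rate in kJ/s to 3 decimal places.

R = (0.371×5.62 + 0.36×4.9) / (1 + 0.371×10.6 + 0.36×5.36) = 3.849/6.862 = 0.5609 kJ/s.

0.561 kJ/s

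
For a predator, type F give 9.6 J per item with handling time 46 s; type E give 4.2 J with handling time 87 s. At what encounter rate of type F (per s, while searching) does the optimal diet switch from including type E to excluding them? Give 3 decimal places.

0.007 per s

The zero-one rule: include type E iff E₂/h₂ > λE₁/(1+λh₁). Equality gives the switch point.
λE₁h₂ = E₂ + λE₂h₁ ⇒ λ = E₂/(E₁h₂ − E₂h₁) = 4.2/(835.2 − 193.2) = 0.006542 per s.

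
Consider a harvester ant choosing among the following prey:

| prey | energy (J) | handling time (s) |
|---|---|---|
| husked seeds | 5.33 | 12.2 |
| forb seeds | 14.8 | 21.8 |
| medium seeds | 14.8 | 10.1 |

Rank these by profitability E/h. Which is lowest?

In descending order of E/h:
medium seeds: 14.8/10.1 = 1.47 J/s
forb seeds: 14.8/21.8 = 0.679 J/s
husked seeds: 5.33/12.2 = 0.437 J/s

husked seeds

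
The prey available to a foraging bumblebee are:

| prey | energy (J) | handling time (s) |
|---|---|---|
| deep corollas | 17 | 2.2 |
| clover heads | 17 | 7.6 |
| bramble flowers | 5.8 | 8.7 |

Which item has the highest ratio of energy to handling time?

Profitability E/h (J/s): deep corollas = 17/2.2 = 7.73, clover heads = 17/7.6 = 2.24, bramble flowers = 5.8/8.7 = 0.667.
Ranked: deep corollas > clover heads > bramble flowers.

deep corollas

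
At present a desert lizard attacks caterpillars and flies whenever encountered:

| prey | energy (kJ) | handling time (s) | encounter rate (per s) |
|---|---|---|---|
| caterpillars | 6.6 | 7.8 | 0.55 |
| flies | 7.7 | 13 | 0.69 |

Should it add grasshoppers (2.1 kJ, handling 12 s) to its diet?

Intake rate on the current diet: R = (0.55×6.6 + 0.69×7.7) / (1 + 0.55×7.8 + 0.69×13) = 8.943/14.26 = 0.6271 kJ/s.
Profitability of grasshoppers: 2.1/12 = 0.175 kJ/s.
Since 0.175 < R, time spent handling grasshoppers is better spent searching.

No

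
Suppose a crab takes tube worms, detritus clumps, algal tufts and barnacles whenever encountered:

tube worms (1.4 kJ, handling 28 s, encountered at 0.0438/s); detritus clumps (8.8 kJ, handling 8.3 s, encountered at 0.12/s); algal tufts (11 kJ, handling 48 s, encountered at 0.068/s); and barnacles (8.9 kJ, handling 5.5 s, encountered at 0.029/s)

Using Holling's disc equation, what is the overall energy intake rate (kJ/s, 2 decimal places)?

Energy encountered per unit search time: 0.0438×1.4 + 0.12×8.8 + 0.068×11 + 0.029×8.9 = 2.123 kJ/s.
Handling time per unit search time: 0.0438×28 + 0.12×8.3 + 0.068×48 + 0.029×5.5 = 5.646.
Rate = 2.123/(1 + 5.646) = 0.3195 kJ/s.

0.32 kJ/s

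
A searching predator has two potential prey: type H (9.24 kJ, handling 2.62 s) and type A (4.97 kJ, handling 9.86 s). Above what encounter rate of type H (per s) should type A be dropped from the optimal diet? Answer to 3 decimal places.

0.064 per s

The zero-one rule: include type A iff E₂/h₂ > λE₁/(1+λh₁). Equality gives the switch point.
λE₁h₂ = E₂ + λE₂h₁ ⇒ λ = E₂/(E₁h₂ − E₂h₁) = 4.97/(91.11 − 13.02) = 0.06365 per s.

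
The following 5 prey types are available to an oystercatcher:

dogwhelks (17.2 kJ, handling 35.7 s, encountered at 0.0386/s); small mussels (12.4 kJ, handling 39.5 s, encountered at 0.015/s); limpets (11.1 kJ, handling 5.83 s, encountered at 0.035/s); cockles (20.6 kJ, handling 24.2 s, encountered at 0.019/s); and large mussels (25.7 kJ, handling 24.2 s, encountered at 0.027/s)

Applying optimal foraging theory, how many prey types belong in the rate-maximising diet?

Profitabilities (E/h, kJ/s): limpets 1.9, large mussels 1.06, cockles 0.851, dogwhelks 0.482, small mussels 0.314. Add prey in this order while the next type's profitability exceeds the intake rate on those already taken.
Rate on top 1: 0.3227. large mussels: 1.06 > 0.3227 → include.
Rate on top 2: 0.5827. cockles: 0.851 > 0.5827 → include.
Rate on top 3: 0.636. dogwhelks: 0.482 < 0.636 → exclude; stop.
Optimal diet: limpets, large mussels, cockles — 3 of 5 types.

3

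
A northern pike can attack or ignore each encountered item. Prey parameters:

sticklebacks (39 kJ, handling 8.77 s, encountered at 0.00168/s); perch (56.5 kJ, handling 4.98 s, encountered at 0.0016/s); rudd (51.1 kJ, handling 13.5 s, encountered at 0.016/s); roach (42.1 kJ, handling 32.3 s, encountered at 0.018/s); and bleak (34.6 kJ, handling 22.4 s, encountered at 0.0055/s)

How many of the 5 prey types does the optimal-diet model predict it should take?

Profitabilities (E/h, kJ/s): perch 11.3, sticklebacks 4.45, rudd 3.79, bleak 1.54, roach 1.3. Add prey in this order while the next type's profitability exceeds the intake rate on those already taken.
Rate on top 1: 0.08969. sticklebacks: 4.45 > 0.08969 → include.
Rate on top 2: 0.1525. rudd: 3.79 > 0.1525 → include.
Rate on top 3: 0.7859. bleak: 1.54 > 0.7859 → include.
Rate on top 4: 0.8546. roach: 1.3 > 0.8546 → include.
Optimal diet: perch, sticklebacks, rudd, bleak, roach — 5 of 5 types.

5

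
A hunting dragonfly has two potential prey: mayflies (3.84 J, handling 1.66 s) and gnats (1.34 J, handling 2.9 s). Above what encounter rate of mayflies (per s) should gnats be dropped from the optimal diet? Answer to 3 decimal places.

Drop gnats once their profitability E₂/h₂ falls below the rate achievable on mayflies alone: E₂/h₂ = λE₁/(1 + λh₁).
Solve for λ: λE₁h₂ = E₂(1 + λh₁) → λ(E₁h₂ − E₂h₁) = E₂ → λ = E₂/(E₁h₂ − E₂h₁).
λ = 1.34/(3.84×2.9 − 1.34×1.66) = 1.34/8.912 = 0.1504 per s.

0.150 per s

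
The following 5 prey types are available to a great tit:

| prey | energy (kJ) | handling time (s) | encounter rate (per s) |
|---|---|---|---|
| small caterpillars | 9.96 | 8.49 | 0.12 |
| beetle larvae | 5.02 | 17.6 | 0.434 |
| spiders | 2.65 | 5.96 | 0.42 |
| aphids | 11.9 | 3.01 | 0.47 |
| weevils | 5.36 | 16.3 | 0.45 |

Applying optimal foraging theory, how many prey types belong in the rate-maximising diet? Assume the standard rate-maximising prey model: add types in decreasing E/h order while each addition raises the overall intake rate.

1

E/h in descending order: aphids 3.95, small caterpillars 1.17, spiders 0.445, weevils 0.329, beetle larvae 0.285 kJ/s. The optimal diet is the largest prefix of this list for which every included type satisfies E_i/h_i > R on the types above it.
Rate on top 1: 2.316. small caterpillars: 1.17 < 2.316 → exclude; stop.
Optimal diet: aphids — 1 of 5 types.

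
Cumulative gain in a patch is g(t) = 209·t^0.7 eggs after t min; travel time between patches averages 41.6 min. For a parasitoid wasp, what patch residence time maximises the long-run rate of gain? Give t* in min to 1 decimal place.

By the marginal value theorem, leave when the instantaneous gain rate g'(t) equals the habitat-wide average g(t)/(T + t).
g'(t) = 0.7·209·t^-0.3. Setting 0.7·209·t^-0.3 = 209·t^0.7/(41.6+t) gives 0.7(41.6+t) = t, so 0.30·t = 0.7×41.6.
t* = 0.7×41.6/0.30 = 97.07 min.

97.1 min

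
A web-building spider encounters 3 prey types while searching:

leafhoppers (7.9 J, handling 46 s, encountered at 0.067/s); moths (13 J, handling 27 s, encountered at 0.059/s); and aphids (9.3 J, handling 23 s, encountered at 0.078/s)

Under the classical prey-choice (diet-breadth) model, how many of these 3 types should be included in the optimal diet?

Profitabilities (E/h, J/s): moths 0.481, aphids 0.404, leafhoppers 0.172. Add prey in this order while the next type's profitability exceeds the intake rate on those already taken.
Rate on top 1: 0.2958. aphids: 0.404 > 0.2958 → include.
Rate on top 2: 0.3402. leafhoppers: 0.172 < 0.3402 → exclude; stop.
Optimal diet: moths, aphids — 2 of 3 types.

2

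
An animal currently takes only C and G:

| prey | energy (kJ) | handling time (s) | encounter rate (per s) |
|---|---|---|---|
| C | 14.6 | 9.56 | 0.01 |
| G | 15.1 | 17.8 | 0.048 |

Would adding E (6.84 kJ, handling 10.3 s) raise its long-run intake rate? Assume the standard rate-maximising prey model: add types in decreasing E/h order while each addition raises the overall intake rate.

Yes

Current rate: (0.01×14.6 + 0.048×15.1)/(1 + 0.01×9.56 + 0.048×17.8) = 0.4466 kJ/s.
Profitability of E: 6.84/10.3 = 0.6641 kJ/s.
Since 0.6641 > R, including E increases the long-run rate.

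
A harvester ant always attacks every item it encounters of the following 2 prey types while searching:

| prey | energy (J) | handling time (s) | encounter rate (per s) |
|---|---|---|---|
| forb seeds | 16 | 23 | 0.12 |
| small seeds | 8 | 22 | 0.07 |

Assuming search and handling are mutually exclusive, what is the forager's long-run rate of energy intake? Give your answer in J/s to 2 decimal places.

0.47 J/s

Energy encountered per unit search time: 0.12×16 + 0.07×8 = 2.48 J/s.
Handling time per unit search time: 0.12×23 + 0.07×22 = 4.3.
Rate = 2.48/(1 + 4.3) = 0.4679 J/s.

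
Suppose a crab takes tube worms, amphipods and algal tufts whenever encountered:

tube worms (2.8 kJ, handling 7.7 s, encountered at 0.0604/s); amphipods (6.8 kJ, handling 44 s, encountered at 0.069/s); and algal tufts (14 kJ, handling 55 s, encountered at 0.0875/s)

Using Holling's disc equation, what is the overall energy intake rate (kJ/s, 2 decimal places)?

R = (0.0604×2.8 + 0.069×6.8 + 0.0875×14) / (1 + 0.0604×7.7 + 0.069×44 + 0.0875×55) = 1.863/9.314 = 0.2001 kJ/s.

0.20 kJ/s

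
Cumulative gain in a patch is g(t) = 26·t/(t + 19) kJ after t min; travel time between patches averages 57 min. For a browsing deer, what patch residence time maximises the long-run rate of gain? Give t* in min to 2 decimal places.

Optimal t* satisfies g'(t*) = g(t*)/(T + t*).
g'(t) = 26·19/(t + 19)². Setting 26·19/(t+19)² = 26t/[(t+19)(57+t)] gives 19(57+t) = t(t+19), so t² = 19×57 = 1083.
t* = √1083 = 32.91 min.

32.91 min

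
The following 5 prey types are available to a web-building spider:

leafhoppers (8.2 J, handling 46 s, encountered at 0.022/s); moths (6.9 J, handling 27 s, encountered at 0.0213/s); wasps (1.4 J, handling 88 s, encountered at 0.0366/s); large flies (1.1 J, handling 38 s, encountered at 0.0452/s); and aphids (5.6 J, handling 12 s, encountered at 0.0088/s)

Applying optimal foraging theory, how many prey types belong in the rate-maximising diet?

3

E/h in descending order: aphids 0.467, moths 0.256, leafhoppers 0.178, large flies 0.0289, wasps 0.0159 J/s. The optimal diet is the largest prefix of this list for which every included type satisfies E_i/h_i > R on the types above it.
Rate on top 1: 0.04457. moths: 0.256 > 0.04457 → include.
Rate on top 2: 0.1168. leafhoppers: 0.178 > 0.1168 → include.
Rate on top 3: 0.1399. large flies: 0.0289 < 0.1399 → exclude; stop.
Optimal diet: aphids, moths, leafhoppers — 3 of 5 types.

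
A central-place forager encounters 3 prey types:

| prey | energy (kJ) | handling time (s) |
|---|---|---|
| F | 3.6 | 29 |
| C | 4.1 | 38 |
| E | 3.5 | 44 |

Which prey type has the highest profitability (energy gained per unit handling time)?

In descending order of E/h:
F: 3.6/29 = 0.124 kJ/s
C: 4.1/38 = 0.108 kJ/s
E: 3.5/44 = 0.0795 kJ/s

F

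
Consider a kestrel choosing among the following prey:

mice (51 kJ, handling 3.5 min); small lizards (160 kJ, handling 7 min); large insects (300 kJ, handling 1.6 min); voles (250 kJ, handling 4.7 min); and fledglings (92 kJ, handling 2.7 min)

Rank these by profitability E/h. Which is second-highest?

Profitability E/h (kJ/min): mice = 51/3.5 = 14.6, small lizards = 160/7 = 22.9, large insects = 300/1.6 = 188, voles = 250/4.7 = 53.2, fledglings = 92/2.7 = 34.1.
Ranked: large insects > voles > fledglings > small lizards > mice.

voles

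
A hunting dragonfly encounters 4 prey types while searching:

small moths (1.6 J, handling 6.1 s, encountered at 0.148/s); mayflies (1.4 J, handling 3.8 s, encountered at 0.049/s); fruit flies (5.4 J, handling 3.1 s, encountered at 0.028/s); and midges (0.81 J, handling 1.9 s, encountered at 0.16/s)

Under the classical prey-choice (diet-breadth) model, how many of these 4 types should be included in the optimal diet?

4

Rank by E/h (J/s): fruit flies 1.74, midges 0.426, mayflies 0.368, small moths 0.262. Include each in turn until the next type's E/h falls below the running intake rate.
Rate on top 1: 0.1391. midges: 0.426 > 0.1391 → include.
Rate on top 2: 0.2019. mayflies: 0.368 > 0.2019 → include.
Rate on top 3: 0.2216. small moths: 0.262 > 0.2216 → include.
Optimal diet: fruit flies, midges, mayflies, small moths — 4 of 4 types.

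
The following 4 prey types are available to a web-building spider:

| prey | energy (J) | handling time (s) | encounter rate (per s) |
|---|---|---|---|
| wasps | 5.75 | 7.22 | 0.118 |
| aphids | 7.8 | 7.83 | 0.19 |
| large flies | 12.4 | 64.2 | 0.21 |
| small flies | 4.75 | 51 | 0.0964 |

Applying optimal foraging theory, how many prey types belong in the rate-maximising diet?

2

E/h in descending order: aphids 0.996, wasps 0.796, large flies 0.193, small flies 0.0931 J/s. The optimal diet is the largest prefix of this list for which every included type satisfies E_i/h_i > R on the types above it.
Rate on top 1: 0.5957. wasps: 0.796 > 0.5957 → include.
Rate on top 2: 0.6469. large flies: 0.193 < 0.6469 → exclude; stop.
Optimal diet: aphids, wasps — 2 of 4 types.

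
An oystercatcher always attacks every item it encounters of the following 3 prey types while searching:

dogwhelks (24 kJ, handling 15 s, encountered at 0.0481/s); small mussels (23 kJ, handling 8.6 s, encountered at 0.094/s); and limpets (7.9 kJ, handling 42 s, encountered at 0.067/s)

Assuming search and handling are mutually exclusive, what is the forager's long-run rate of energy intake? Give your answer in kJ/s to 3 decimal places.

0.720 kJ/s

R = (0.0481×24 + 0.094×23 + 0.067×7.9) / (1 + 0.0481×15 + 0.094×8.6 + 0.067×42) = 3.846/5.344 = 0.7196 kJ/s.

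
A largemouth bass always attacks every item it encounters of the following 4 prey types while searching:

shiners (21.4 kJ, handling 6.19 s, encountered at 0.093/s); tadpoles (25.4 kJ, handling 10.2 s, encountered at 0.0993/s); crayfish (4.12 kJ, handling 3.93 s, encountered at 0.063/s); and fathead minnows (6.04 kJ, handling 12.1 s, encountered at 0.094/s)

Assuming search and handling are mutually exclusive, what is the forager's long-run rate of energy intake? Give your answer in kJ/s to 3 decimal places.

1.344 kJ/s

R = (0.093×21.4 + 0.0993×25.4 + 0.063×4.12 + 0.094×6.04) / (1 + 0.093×6.19 + 0.0993×10.2 + 0.063×3.93 + 0.094×12.1) = 5.34/3.974 = 1.344 kJ/s.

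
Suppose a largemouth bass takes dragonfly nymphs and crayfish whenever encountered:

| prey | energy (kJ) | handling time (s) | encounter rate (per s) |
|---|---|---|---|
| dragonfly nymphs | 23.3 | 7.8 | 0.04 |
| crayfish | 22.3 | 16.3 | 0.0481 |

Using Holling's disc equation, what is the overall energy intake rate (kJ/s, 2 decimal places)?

R = (0.04×23.3 + 0.0481×22.3) / (1 + 0.04×7.8 + 0.0481×16.3) = 2.005/2.096 = 0.9564 kJ/s.

0.96 kJ/s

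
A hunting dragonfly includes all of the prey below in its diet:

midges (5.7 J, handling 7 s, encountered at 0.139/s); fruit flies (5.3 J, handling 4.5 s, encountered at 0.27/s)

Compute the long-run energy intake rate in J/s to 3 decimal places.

0.697 J/s

R = Σλ_iE_i / (1 + Σλ_ih_i)
Numerator: 0.139×5.7 + 0.27×5.3 = 2.223
Denominator: 1 + 0.139×7 + 0.27×4.5 = 3.188
R = 2.223/3.188 = 0.6974 J/s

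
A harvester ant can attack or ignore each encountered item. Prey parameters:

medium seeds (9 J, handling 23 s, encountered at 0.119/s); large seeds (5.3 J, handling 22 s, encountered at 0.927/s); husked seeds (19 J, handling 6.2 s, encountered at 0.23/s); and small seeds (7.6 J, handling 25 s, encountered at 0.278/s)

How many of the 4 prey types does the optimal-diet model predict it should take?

1

Rank by E/h (J/s): husked seeds 3.06, medium seeds 0.391, small seeds 0.304, large seeds 0.241. Include each in turn until the next type's E/h falls below the running intake rate.
Rate on top 1: 1.801. medium seeds: 0.391 < 1.801 → exclude; stop.
Optimal diet: husked seeds — 1 of 4 types.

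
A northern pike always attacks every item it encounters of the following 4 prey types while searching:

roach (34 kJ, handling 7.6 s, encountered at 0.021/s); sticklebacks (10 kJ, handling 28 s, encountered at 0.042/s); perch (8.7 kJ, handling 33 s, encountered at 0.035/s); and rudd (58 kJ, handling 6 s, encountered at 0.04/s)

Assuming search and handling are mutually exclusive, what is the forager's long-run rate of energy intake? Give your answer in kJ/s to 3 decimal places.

R = Σλ_iE_i / (1 + Σλ_ih_i)
Numerator: 0.021×34 + 0.042×10 + 0.035×8.7 + 0.04×58 = 3.758
Denominator: 1 + 0.021×7.6 + 0.042×28 + 0.035×33 + 0.04×6 = 3.731
R = 3.758/3.731 = 1.007 kJ/s

1.007 kJ/s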